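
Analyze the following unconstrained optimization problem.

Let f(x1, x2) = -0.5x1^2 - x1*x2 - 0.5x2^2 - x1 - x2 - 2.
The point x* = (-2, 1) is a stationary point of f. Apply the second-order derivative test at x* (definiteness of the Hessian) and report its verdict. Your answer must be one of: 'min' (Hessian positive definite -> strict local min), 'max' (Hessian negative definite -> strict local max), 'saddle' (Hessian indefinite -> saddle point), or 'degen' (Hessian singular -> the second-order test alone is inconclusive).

Compute the Hessian H = grad^2 f:
  H = [[-1, -1], [-1, -1]]
Verify stationarity: grad f(x*) = H x* + g = (0, 0).
Eigenvalues of H: -2, 0.
H has a zero eigenvalue (singular; negative semidefinite but not definite), so H is neither positive definite, negative definite, nor indefinite. The second-order test alone is inconclusive -> degen.
(Indeed, f is constant along the null direction of H through x*, so x* is not a strict local extremum.)

degen


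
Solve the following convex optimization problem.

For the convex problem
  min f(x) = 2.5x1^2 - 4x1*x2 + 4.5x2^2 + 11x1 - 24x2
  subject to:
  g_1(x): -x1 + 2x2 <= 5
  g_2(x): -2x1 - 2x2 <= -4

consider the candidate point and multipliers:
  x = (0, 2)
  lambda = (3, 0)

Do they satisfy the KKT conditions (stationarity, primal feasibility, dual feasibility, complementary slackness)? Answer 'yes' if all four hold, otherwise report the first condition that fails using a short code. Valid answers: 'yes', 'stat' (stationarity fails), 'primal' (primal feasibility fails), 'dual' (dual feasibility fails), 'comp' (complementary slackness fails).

Gradient of f: grad f(x) = Q x + c = (3, -6)
Constraint values g_i(x) = a_i^T x - b_i:
  g_1((0, 2)) = -1
  g_2((0, 2)) = 0
Stationarity residual: grad f(x) + sum_i lambda_i a_i = (0, 0)
  -> stationarity OK
Primal feasibility (all g_i <= 0): OK
Dual feasibility (all lambda_i >= 0): OK
Complementary slackness (lambda_i * g_i(x) = 0 for all i): FAILS

Verdict: the first failing condition is complementary_slackness -> comp.

comp


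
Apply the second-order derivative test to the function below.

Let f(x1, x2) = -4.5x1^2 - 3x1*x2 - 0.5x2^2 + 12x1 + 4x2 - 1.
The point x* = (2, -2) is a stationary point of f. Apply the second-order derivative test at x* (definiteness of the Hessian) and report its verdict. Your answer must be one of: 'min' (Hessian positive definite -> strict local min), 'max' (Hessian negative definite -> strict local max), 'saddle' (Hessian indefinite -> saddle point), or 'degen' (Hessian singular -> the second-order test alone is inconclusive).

Compute the Hessian H = grad^2 f:
  H = [[-9, -3], [-3, -1]]
Verify stationarity: grad f(x*) = H x* + g = (0, 0).
Eigenvalues of H: -10, 0.
H has a zero eigenvalue (singular; negative semidefinite but not definite), so H is neither positive definite, negative definite, nor indefinite. The second-order test alone is inconclusive -> degen.
(Indeed, f is constant along the null direction of H through x*, so x* is not a strict local extremum.)

degen


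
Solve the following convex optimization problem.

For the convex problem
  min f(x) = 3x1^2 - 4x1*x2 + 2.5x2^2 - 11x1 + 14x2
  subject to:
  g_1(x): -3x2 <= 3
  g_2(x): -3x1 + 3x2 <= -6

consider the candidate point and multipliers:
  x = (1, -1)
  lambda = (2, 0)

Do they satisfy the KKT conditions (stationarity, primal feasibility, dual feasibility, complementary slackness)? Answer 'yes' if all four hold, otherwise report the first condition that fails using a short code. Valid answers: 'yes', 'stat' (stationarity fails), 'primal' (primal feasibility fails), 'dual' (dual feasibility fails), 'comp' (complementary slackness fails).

Gradient of f: grad f(x) = Q x + c = (-1, 5)
Constraint values g_i(x) = a_i^T x - b_i:
  g_1((1, -1)) = 0
  g_2((1, -1)) = 0
Stationarity residual: grad f(x) + sum_i lambda_i a_i = (-1, -1)
  -> stationarity FAILS
Primal feasibility (all g_i <= 0): OK
Dual feasibility (all lambda_i >= 0): OK
Complementary slackness (lambda_i * g_i(x) = 0 for all i): OK

Verdict: the first failing condition is stationarity -> stat.

stat


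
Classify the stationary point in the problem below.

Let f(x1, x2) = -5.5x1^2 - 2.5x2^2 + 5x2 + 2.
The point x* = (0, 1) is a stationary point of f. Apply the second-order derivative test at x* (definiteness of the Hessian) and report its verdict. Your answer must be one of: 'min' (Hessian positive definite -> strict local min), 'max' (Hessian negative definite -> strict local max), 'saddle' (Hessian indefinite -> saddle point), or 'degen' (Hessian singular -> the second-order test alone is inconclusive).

Compute the Hessian H = grad^2 f:
  H = [[-11, 0], [0, -5]]
Verify stationarity: grad f(x*) = H x* + g = (0, 0).
Eigenvalues of H: -11, -5.
Both eigenvalues < 0, so H is negative definite -> x* is a strict local max.

max


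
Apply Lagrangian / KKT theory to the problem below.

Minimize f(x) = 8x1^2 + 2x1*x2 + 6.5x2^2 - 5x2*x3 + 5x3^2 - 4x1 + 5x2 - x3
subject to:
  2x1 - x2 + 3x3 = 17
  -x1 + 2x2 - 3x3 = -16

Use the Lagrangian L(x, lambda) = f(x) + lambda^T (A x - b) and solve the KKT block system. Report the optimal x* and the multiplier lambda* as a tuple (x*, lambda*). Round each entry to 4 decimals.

Form the Lagrangian:
  L(x, lambda) = (1/2) x^T Q x + c^T x + lambda^T (A x - b)
Stationarity (grad_x L = 0): Q x + c + A^T lambda = 0.
Primal feasibility: A x = b.

This gives the KKT block system:
  [ Q   A^T ] [ x     ]   [-c ]
  [ A    0  ] [ lambda ] = [ b ]

Solving the linear system:
  x*      = (1.76, -0.76, 4.24)
  lambda* = (-7.5733, 7.4933)
  f(x*)   = 116.78

x* = (1.76, -0.76, 4.24), lambda* = (-7.5733, 7.4933)


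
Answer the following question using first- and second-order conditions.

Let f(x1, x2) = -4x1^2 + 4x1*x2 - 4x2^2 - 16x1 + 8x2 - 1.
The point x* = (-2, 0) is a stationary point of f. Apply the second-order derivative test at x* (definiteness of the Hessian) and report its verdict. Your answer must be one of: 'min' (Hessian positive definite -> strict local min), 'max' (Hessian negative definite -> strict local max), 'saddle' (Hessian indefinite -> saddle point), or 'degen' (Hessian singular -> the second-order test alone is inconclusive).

Compute the Hessian H = grad^2 f:
  H = [[-8, 4], [4, -8]]
Verify stationarity: grad f(x*) = H x* + g = (0, 0).
Eigenvalues of H: -12, -4.
Both eigenvalues < 0, so H is negative definite -> x* is a strict local max.

max


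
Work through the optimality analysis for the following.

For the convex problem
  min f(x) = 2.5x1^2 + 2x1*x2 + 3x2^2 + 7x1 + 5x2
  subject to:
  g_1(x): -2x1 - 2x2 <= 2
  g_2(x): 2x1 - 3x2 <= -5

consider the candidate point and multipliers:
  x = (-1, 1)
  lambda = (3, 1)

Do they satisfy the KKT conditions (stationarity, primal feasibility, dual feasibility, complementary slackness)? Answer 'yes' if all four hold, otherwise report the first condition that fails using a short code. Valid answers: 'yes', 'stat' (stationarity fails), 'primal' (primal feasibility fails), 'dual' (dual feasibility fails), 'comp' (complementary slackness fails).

Gradient of f: grad f(x) = Q x + c = (4, 9)
Constraint values g_i(x) = a_i^T x - b_i:
  g_1((-1, 1)) = -2
  g_2((-1, 1)) = 0
Stationarity residual: grad f(x) + sum_i lambda_i a_i = (0, 0)
  -> stationarity OK
Primal feasibility (all g_i <= 0): OK
Dual feasibility (all lambda_i >= 0): OK
Complementary slackness (lambda_i * g_i(x) = 0 for all i): FAILS

Verdict: the first failing condition is complementary_slackness -> comp.

comp


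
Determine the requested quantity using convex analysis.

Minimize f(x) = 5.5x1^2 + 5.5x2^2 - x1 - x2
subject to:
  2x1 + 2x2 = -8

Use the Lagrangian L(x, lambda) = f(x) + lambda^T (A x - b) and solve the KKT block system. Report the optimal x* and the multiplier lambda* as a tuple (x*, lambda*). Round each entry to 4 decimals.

Form the Lagrangian:
  L(x, lambda) = (1/2) x^T Q x + c^T x + lambda^T (A x - b)
Stationarity (grad_x L = 0): Q x + c + A^T lambda = 0.
Primal feasibility: A x = b.

This gives the KKT block system:
  [ Q   A^T ] [ x     ]   [-c ]
  [ A    0  ] [ lambda ] = [ b ]

Solving the linear system:
  x*      = (-2, -2)
  lambda* = (11.5)
  f(x*)   = 48

x* = (-2, -2), lambda* = (11.5)


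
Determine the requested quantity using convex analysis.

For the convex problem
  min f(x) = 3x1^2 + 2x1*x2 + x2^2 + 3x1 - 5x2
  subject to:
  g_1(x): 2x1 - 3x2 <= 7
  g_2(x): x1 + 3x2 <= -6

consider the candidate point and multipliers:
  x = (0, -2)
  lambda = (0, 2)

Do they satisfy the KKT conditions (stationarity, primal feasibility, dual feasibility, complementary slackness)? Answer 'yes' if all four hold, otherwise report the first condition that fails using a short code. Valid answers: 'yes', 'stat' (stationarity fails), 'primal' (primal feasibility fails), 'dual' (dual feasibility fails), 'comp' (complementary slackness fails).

Gradient of f: grad f(x) = Q x + c = (-1, -9)
Constraint values g_i(x) = a_i^T x - b_i:
  g_1((0, -2)) = -1
  g_2((0, -2)) = 0
Stationarity residual: grad f(x) + sum_i lambda_i a_i = (1, -3)
  -> stationarity FAILS
Primal feasibility (all g_i <= 0): OK
Dual feasibility (all lambda_i >= 0): OK
Complementary slackness (lambda_i * g_i(x) = 0 for all i): OK

Verdict: the first failing condition is stationarity -> stat.

stat


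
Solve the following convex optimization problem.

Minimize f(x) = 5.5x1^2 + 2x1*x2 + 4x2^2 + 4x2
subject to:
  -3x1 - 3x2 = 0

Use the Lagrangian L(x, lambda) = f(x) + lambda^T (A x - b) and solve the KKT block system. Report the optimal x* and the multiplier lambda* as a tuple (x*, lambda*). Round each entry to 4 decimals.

Form the Lagrangian:
  L(x, lambda) = (1/2) x^T Q x + c^T x + lambda^T (A x - b)
Stationarity (grad_x L = 0): Q x + c + A^T lambda = 0.
Primal feasibility: A x = b.

This gives the KKT block system:
  [ Q   A^T ] [ x     ]   [-c ]
  [ A    0  ] [ lambda ] = [ b ]

Solving the linear system:
  x*      = (0.2667, -0.2667)
  lambda* = (0.8)
  f(x*)   = -0.5333

x* = (0.2667, -0.2667), lambda* = (0.8)


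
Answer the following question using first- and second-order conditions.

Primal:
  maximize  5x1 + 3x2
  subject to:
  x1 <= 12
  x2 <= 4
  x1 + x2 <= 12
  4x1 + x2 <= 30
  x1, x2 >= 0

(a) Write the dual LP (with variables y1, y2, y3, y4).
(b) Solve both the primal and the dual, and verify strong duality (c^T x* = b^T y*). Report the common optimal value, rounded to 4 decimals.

The standard primal-dual pair for 'max c^T x s.t. A x <= b, x >= 0' is:
  Dual:  min b^T y  s.t.  A^T y >= c,  y >= 0.

So the dual LP is:
  minimize  12y1 + 4y2 + 12y3 + 30y4
  subject to:
    y1 + y3 + 4y4 >= 5
    y2 + y3 + y4 >= 3
    y1, y2, y3, y4 >= 0

Solving the primal: x* = (6.5, 4).
  primal value c^T x* = 44.5.
Solving the dual: y* = (0, 1.75, 0, 1.25).
  dual value b^T y* = 44.5.
Strong duality: c^T x* = b^T y*. Confirmed.

44.5


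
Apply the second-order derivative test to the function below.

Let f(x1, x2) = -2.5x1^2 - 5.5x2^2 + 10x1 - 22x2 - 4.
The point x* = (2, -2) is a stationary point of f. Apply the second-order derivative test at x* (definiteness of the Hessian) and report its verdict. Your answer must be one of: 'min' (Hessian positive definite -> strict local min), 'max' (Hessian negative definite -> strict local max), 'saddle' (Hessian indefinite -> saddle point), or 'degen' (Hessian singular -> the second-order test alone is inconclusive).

Compute the Hessian H = grad^2 f:
  H = [[-5, 0], [0, -11]]
Verify stationarity: grad f(x*) = H x* + g = (0, 0).
Eigenvalues of H: -11, -5.
Both eigenvalues < 0, so H is negative definite -> x* is a strict local max.

max


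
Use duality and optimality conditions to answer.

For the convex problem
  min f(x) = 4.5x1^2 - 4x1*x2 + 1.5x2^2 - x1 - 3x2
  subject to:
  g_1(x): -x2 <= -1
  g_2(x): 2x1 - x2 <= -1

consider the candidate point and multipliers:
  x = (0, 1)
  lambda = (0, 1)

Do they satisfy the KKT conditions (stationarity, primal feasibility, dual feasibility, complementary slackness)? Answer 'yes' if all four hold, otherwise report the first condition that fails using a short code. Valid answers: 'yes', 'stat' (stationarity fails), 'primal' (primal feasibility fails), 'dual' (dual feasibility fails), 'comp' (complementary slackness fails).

Gradient of f: grad f(x) = Q x + c = (-5, 0)
Constraint values g_i(x) = a_i^T x - b_i:
  g_1((0, 1)) = 0
  g_2((0, 1)) = 0
Stationarity residual: grad f(x) + sum_i lambda_i a_i = (-3, -1)
  -> stationarity FAILS
Primal feasibility (all g_i <= 0): OK
Dual feasibility (all lambda_i >= 0): OK
Complementary slackness (lambda_i * g_i(x) = 0 for all i): OK

Verdict: the first failing condition is stationarity -> stat.

stat


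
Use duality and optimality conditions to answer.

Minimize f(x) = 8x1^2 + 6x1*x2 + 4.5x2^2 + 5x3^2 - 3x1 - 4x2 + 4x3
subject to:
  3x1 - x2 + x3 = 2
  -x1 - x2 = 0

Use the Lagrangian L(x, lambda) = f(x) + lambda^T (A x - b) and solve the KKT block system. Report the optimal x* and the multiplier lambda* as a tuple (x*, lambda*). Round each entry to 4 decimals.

Form the Lagrangian:
  L(x, lambda) = (1/2) x^T Q x + c^T x + lambda^T (A x - b)
Stationarity (grad_x L = 0): Q x + c + A^T lambda = 0.
Primal feasibility: A x = b.

This gives the KKT block system:
  [ Q   A^T ] [ x     ]   [-c ]
  [ A    0  ] [ lambda ] = [ b ]

Solving the linear system:
  x*      = (0.5491, -0.5491, -0.1965)
  lambda* = (-2.0347, -3.6127)
  f(x*)   = 1.9162

x* = (0.5491, -0.5491, -0.1965), lambda* = (-2.0347, -3.6127)


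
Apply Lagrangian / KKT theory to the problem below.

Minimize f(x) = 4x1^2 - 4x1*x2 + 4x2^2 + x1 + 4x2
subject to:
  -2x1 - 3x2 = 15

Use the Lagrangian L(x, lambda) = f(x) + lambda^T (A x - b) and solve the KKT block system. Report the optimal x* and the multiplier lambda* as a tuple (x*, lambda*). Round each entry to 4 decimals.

Form the Lagrangian:
  L(x, lambda) = (1/2) x^T Q x + c^T x + lambda^T (A x - b)
Stationarity (grad_x L = 0): Q x + c + A^T lambda = 0.
Primal feasibility: A x = b.

This gives the KKT block system:
  [ Q   A^T ] [ x     ]   [-c ]
  [ A    0  ] [ lambda ] = [ b ]

Solving the linear system:
  x*      = (-2.6645, -3.2237)
  lambda* = (-3.7105)
  f(x*)   = 20.0493

x* = (-2.6645, -3.2237), lambda* = (-3.7105)


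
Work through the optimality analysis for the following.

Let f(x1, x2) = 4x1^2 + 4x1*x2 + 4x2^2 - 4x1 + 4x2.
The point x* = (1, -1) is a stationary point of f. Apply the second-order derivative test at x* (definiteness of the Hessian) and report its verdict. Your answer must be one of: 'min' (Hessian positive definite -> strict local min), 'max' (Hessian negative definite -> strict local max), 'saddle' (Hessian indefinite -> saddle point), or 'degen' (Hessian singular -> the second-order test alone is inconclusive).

Compute the Hessian H = grad^2 f:
  H = [[8, 4], [4, 8]]
Verify stationarity: grad f(x*) = H x* + g = (0, 0).
Eigenvalues of H: 4, 12.
Both eigenvalues > 0, so H is positive definite -> x* is a strict local min.

min


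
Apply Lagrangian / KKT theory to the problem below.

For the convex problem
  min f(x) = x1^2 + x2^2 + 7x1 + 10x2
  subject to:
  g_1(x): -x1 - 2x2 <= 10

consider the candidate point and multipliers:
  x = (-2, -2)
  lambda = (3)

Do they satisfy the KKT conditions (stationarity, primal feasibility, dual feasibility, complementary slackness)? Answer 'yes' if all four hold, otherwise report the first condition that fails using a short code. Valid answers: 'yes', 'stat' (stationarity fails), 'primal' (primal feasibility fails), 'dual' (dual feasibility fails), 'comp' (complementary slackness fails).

Gradient of f: grad f(x) = Q x + c = (3, 6)
Constraint values g_i(x) = a_i^T x - b_i:
  g_1((-2, -2)) = -4
Stationarity residual: grad f(x) + sum_i lambda_i a_i = (0, 0)
  -> stationarity OK
Primal feasibility (all g_i <= 0): OK
Dual feasibility (all lambda_i >= 0): OK
Complementary slackness (lambda_i * g_i(x) = 0 for all i): FAILS

Verdict: the first failing condition is complementary_slackness -> comp.

comp


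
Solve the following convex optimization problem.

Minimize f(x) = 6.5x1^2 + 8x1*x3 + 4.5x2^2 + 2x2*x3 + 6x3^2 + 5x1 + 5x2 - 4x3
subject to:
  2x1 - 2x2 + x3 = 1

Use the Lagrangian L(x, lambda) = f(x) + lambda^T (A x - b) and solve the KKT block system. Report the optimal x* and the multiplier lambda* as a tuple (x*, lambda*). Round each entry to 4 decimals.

Form the Lagrangian:
  L(x, lambda) = (1/2) x^T Q x + c^T x + lambda^T (A x - b)
Stationarity (grad_x L = 0): Q x + c + A^T lambda = 0.
Primal feasibility: A x = b.

This gives the KKT block system:
  [ Q   A^T ] [ x     ]   [-c ]
  [ A    0  ] [ lambda ] = [ b ]

Solving the linear system:
  x*      = (-1.0747, -0.9491, 1.2513)
  lambda* = (-0.5195)
  f(x*)   = -7.3022

x* = (-1.0747, -0.9491, 1.2513), lambda* = (-0.5195)


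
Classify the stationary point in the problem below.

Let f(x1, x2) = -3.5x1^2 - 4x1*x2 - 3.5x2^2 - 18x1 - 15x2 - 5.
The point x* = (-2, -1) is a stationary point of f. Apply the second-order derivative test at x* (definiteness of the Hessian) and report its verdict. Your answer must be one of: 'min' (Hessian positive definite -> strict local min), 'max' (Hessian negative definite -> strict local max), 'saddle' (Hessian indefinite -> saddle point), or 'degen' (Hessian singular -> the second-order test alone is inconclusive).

Compute the Hessian H = grad^2 f:
  H = [[-7, -4], [-4, -7]]
Verify stationarity: grad f(x*) = H x* + g = (0, 0).
Eigenvalues of H: -11, -3.
Both eigenvalues < 0, so H is negative definite -> x* is a strict local max.

max


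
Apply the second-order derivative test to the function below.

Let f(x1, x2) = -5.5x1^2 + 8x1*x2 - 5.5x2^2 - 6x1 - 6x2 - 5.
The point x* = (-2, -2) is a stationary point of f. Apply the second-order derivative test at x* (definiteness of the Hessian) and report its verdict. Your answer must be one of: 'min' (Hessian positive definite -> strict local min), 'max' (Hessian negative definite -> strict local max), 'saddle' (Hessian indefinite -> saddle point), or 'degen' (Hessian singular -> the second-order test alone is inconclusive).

Compute the Hessian H = grad^2 f:
  H = [[-11, 8], [8, -11]]
Verify stationarity: grad f(x*) = H x* + g = (0, 0).
Eigenvalues of H: -19, -3.
Both eigenvalues < 0, so H is negative definite -> x* is a strict local max.

max


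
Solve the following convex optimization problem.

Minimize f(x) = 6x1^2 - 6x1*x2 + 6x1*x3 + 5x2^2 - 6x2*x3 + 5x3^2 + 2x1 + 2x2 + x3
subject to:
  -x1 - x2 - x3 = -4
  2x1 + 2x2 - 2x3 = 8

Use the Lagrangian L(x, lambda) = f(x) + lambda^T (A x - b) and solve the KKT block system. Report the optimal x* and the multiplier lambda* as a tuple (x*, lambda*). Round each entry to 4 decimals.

Form the Lagrangian:
  L(x, lambda) = (1/2) x^T Q x + c^T x + lambda^T (A x - b)
Stationarity (grad_x L = 0): Q x + c + A^T lambda = 0.
Primal feasibility: A x = b.

This gives the KKT block system:
  [ Q   A^T ] [ x     ]   [-c ]
  [ A    0  ] [ lambda ] = [ b ]

Solving the linear system:
  x*      = (1.8824, 2.1176, 0)
  lambda* = (5.7353, -3.0735)
  f(x*)   = 27.7647

x* = (1.8824, 2.1176, 0), lambda* = (5.7353, -3.0735)


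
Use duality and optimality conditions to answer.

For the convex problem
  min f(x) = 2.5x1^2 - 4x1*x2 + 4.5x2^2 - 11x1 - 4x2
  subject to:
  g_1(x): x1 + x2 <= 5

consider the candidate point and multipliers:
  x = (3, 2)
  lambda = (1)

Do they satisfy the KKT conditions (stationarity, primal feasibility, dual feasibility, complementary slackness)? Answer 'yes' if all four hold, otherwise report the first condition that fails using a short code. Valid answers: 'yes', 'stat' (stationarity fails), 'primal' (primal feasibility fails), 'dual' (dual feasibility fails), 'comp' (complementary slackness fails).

Gradient of f: grad f(x) = Q x + c = (-4, 2)
Constraint values g_i(x) = a_i^T x - b_i:
  g_1((3, 2)) = 0
Stationarity residual: grad f(x) + sum_i lambda_i a_i = (-3, 3)
  -> stationarity FAILS
Primal feasibility (all g_i <= 0): OK
Dual feasibility (all lambda_i >= 0): OK
Complementary slackness (lambda_i * g_i(x) = 0 for all i): OK

Verdict: the first failing condition is stationarity -> stat.

stat


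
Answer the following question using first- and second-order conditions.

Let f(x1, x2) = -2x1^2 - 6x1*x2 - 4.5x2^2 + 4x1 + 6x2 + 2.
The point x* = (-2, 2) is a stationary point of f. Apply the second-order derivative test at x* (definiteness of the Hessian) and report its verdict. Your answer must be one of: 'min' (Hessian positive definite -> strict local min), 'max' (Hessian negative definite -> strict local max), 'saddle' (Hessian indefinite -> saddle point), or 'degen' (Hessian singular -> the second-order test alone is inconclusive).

Compute the Hessian H = grad^2 f:
  H = [[-4, -6], [-6, -9]]
Verify stationarity: grad f(x*) = H x* + g = (0, 0).
Eigenvalues of H: -13, 0.
H has a zero eigenvalue (singular; negative semidefinite but not definite), so H is neither positive definite, negative definite, nor indefinite. The second-order test alone is inconclusive -> degen.
(Indeed, f is constant along the null direction of H through x*, so x* is not a strict local extremum.)

degen


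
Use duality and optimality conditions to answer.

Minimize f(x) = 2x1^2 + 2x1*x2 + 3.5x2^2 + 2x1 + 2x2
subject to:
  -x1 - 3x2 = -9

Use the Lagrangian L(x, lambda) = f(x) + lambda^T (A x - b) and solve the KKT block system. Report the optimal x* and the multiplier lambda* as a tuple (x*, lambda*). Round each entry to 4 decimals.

Form the Lagrangian:
  L(x, lambda) = (1/2) x^T Q x + c^T x + lambda^T (A x - b)
Stationarity (grad_x L = 0): Q x + c + A^T lambda = 0.
Primal feasibility: A x = b.

This gives the KKT block system:
  [ Q   A^T ] [ x     ]   [-c ]
  [ A    0  ] [ lambda ] = [ b ]

Solving the linear system:
  x*      = (-0.0968, 3.0323)
  lambda* = (7.6774)
  f(x*)   = 37.4839

x* = (-0.0968, 3.0323), lambda* = (7.6774)


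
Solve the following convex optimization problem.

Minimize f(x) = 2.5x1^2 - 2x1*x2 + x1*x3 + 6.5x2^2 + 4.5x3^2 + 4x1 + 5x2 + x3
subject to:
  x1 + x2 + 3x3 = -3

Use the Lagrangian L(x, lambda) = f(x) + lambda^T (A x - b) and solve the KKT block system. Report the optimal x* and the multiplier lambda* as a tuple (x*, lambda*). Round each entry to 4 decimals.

Form the Lagrangian:
  L(x, lambda) = (1/2) x^T Q x + c^T x + lambda^T (A x - b)
Stationarity (grad_x L = 0): Q x + c + A^T lambda = 0.
Primal feasibility: A x = b.

This gives the KKT block system:
  [ Q   A^T ] [ x     ]   [-c ]
  [ A    0  ] [ lambda ] = [ b ]

Solving the linear system:
  x*      = (-1.2287, -0.6646, -0.3689)
  lambda* = (1.1829)
  f(x*)   = -2.529

x* = (-1.2287, -0.6646, -0.3689), lambda* = (1.1829)


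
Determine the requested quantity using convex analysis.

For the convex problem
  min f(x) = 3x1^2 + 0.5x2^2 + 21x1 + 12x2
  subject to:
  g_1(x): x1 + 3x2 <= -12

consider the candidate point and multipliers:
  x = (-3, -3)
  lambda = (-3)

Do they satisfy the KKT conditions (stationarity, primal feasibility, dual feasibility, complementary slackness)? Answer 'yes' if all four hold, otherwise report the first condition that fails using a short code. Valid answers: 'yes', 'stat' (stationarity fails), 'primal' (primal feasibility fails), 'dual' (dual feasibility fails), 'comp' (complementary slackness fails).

Gradient of f: grad f(x) = Q x + c = (3, 9)
Constraint values g_i(x) = a_i^T x - b_i:
  g_1((-3, -3)) = 0
Stationarity residual: grad f(x) + sum_i lambda_i a_i = (0, 0)
  -> stationarity OK
Primal feasibility (all g_i <= 0): OK
Dual feasibility (all lambda_i >= 0): FAILS
Complementary slackness (lambda_i * g_i(x) = 0 for all i): OK

Verdict: the first failing condition is dual_feasibility -> dual.

dual


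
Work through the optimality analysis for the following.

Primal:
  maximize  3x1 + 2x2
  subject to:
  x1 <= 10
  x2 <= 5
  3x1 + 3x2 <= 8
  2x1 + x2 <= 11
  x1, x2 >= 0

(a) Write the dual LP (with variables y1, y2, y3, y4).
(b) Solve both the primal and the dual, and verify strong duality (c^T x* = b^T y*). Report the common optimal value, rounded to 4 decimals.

The standard primal-dual pair for 'max c^T x s.t. A x <= b, x >= 0' is:
  Dual:  min b^T y  s.t.  A^T y >= c,  y >= 0.

So the dual LP is:
  minimize  10y1 + 5y2 + 8y3 + 11y4
  subject to:
    y1 + 3y3 + 2y4 >= 3
    y2 + 3y3 + y4 >= 2
    y1, y2, y3, y4 >= 0

Solving the primal: x* = (2.6667, 0).
  primal value c^T x* = 8.
Solving the dual: y* = (0, 0, 1, 0).
  dual value b^T y* = 8.
Strong duality: c^T x* = b^T y*. Confirmed.

8


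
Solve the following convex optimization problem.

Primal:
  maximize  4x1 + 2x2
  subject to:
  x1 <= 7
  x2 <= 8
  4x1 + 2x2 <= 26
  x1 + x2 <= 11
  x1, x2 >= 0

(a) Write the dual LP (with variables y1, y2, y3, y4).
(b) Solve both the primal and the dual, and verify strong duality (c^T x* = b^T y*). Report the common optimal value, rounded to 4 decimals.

The standard primal-dual pair for 'max c^T x s.t. A x <= b, x >= 0' is:
  Dual:  min b^T y  s.t.  A^T y >= c,  y >= 0.

So the dual LP is:
  minimize  7y1 + 8y2 + 26y3 + 11y4
  subject to:
    y1 + 4y3 + y4 >= 4
    y2 + 2y3 + y4 >= 2
    y1, y2, y3, y4 >= 0

Solving the primal: x* = (2.5, 8).
  primal value c^T x* = 26.
Solving the dual: y* = (0, 0, 1, 0).
  dual value b^T y* = 26.
Strong duality: c^T x* = b^T y*. Confirmed.

26


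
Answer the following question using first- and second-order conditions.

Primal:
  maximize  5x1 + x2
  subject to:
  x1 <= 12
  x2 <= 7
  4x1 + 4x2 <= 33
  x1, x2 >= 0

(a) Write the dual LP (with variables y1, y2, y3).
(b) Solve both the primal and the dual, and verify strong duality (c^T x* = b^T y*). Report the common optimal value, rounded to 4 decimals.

The standard primal-dual pair for 'max c^T x s.t. A x <= b, x >= 0' is:
  Dual:  min b^T y  s.t.  A^T y >= c,  y >= 0.

So the dual LP is:
  minimize  12y1 + 7y2 + 33y3
  subject to:
    y1 + 4y3 >= 5
    y2 + 4y3 >= 1
    y1, y2, y3 >= 0

Solving the primal: x* = (8.25, 0).
  primal value c^T x* = 41.25.
Solving the dual: y* = (0, 0, 1.25).
  dual value b^T y* = 41.25.
Strong duality: c^T x* = b^T y*. Confirmed.

41.25


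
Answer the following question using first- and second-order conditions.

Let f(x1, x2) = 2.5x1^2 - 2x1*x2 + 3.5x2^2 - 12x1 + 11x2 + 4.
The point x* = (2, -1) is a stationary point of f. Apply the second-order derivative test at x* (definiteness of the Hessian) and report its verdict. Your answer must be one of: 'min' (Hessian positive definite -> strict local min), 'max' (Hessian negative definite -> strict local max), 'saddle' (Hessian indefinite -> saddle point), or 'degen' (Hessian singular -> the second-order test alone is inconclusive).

Compute the Hessian H = grad^2 f:
  H = [[5, -2], [-2, 7]]
Verify stationarity: grad f(x*) = H x* + g = (0, 0).
Eigenvalues of H: 3.7639, 8.2361.
Both eigenvalues > 0, so H is positive definite -> x* is a strict local min.

min


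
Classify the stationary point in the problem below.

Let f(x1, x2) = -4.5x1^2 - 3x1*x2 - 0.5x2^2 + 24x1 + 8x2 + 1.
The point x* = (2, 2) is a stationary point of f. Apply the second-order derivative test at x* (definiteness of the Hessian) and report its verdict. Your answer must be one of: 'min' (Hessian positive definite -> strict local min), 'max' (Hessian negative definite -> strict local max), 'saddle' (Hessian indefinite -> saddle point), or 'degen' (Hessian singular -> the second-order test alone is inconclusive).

Compute the Hessian H = grad^2 f:
  H = [[-9, -3], [-3, -1]]
Verify stationarity: grad f(x*) = H x* + g = (0, 0).
Eigenvalues of H: -10, 0.
H has a zero eigenvalue (singular; negative semidefinite but not definite), so H is neither positive definite, negative definite, nor indefinite. The second-order test alone is inconclusive -> degen.
(Indeed, f is constant along the null direction of H through x*, so x* is not a strict local extremum.)

degen


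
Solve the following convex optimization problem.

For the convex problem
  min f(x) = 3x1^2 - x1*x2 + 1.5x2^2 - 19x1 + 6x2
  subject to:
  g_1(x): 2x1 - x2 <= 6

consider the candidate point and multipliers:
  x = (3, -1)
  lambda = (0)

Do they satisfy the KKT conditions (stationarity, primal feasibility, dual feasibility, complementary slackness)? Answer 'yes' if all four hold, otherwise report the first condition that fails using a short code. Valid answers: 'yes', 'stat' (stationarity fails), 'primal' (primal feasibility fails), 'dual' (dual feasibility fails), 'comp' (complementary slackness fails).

Gradient of f: grad f(x) = Q x + c = (0, 0)
Constraint values g_i(x) = a_i^T x - b_i:
  g_1((3, -1)) = 1
Stationarity residual: grad f(x) + sum_i lambda_i a_i = (0, 0)
  -> stationarity OK
Primal feasibility (all g_i <= 0): FAILS
Dual feasibility (all lambda_i >= 0): OK
Complementary slackness (lambda_i * g_i(x) = 0 for all i): OK

Verdict: the first failing condition is primal_feasibility -> primal.

primal


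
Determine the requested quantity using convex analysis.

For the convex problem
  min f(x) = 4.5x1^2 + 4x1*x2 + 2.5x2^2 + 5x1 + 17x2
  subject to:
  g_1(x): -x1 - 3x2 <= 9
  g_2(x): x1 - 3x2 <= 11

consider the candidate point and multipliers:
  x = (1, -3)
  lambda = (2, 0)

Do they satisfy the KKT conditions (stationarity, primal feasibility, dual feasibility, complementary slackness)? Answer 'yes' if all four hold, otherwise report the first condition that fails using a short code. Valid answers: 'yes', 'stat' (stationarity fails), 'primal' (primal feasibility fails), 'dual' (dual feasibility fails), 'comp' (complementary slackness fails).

Gradient of f: grad f(x) = Q x + c = (2, 6)
Constraint values g_i(x) = a_i^T x - b_i:
  g_1((1, -3)) = -1
  g_2((1, -3)) = -1
Stationarity residual: grad f(x) + sum_i lambda_i a_i = (0, 0)
  -> stationarity OK
Primal feasibility (all g_i <= 0): OK
Dual feasibility (all lambda_i >= 0): OK
Complementary slackness (lambda_i * g_i(x) = 0 for all i): FAILS

Verdict: the first failing condition is complementary_slackness -> comp.

comp


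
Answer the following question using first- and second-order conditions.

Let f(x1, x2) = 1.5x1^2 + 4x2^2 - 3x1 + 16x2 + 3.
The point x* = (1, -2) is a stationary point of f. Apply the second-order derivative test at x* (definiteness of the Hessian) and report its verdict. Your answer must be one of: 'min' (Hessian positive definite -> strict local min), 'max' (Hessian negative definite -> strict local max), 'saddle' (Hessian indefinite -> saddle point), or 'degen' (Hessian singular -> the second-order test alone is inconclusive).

Compute the Hessian H = grad^2 f:
  H = [[3, 0], [0, 8]]
Verify stationarity: grad f(x*) = H x* + g = (0, 0).
Eigenvalues of H: 3, 8.
Both eigenvalues > 0, so H is positive definite -> x* is a strict local min.

min


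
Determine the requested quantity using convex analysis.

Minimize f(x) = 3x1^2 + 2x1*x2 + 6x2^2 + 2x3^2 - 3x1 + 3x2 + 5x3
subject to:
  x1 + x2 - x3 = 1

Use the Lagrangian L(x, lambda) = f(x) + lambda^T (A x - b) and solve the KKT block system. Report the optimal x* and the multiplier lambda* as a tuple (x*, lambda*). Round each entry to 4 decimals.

Form the Lagrangian:
  L(x, lambda) = (1/2) x^T Q x + c^T x + lambda^T (A x - b)
Stationarity (grad_x L = 0): Q x + c + A^T lambda = 0.
Primal feasibility: A x = b.

This gives the KKT block system:
  [ Q   A^T ] [ x     ]   [-c ]
  [ A    0  ] [ lambda ] = [ b ]

Solving the linear system:
  x*      = (0.4516, -0.4194, -0.9677)
  lambda* = (1.129)
  f(x*)   = -4.2903

x* = (0.4516, -0.4194, -0.9677), lambda* = (1.129)


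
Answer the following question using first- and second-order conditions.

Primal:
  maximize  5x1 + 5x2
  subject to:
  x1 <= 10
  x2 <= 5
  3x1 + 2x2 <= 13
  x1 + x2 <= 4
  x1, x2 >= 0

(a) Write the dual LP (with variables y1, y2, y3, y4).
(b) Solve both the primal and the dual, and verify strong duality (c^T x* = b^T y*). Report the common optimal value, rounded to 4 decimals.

The standard primal-dual pair for 'max c^T x s.t. A x <= b, x >= 0' is:
  Dual:  min b^T y  s.t.  A^T y >= c,  y >= 0.

So the dual LP is:
  minimize  10y1 + 5y2 + 13y3 + 4y4
  subject to:
    y1 + 3y3 + y4 >= 5
    y2 + 2y3 + y4 >= 5
    y1, y2, y3, y4 >= 0

Solving the primal: x* = (4, 0).
  primal value c^T x* = 20.
Solving the dual: y* = (0, 0, 0, 5).
  dual value b^T y* = 20.
Strong duality: c^T x* = b^T y*. Confirmed.

20


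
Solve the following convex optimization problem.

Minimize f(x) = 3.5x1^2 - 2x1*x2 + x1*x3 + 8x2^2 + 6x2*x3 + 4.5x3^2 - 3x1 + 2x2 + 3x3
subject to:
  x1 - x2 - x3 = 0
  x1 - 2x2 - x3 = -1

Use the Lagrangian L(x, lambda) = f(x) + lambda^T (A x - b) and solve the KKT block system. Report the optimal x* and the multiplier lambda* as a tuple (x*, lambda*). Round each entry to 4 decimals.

Form the Lagrangian:
  L(x, lambda) = (1/2) x^T Q x + c^T x + lambda^T (A x - b)
Stationarity (grad_x L = 0): Q x + c + A^T lambda = 0.
Primal feasibility: A x = b.

This gives the KKT block system:
  [ Q   A^T ] [ x     ]   [-c ]
  [ A    0  ] [ lambda ] = [ b ]

Solving the linear system:
  x*      = (0.3333, 1, -0.6667)
  lambda* = (-6.6667, 10)
  f(x*)   = 4.5

x* = (0.3333, 1, -0.6667), lambda* = (-6.6667, 10)


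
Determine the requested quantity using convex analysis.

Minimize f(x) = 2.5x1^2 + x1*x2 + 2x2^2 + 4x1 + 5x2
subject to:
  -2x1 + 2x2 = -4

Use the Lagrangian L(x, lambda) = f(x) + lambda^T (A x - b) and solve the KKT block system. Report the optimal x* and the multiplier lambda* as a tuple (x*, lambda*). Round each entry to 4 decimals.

Form the Lagrangian:
  L(x, lambda) = (1/2) x^T Q x + c^T x + lambda^T (A x - b)
Stationarity (grad_x L = 0): Q x + c + A^T lambda = 0.
Primal feasibility: A x = b.

This gives the KKT block system:
  [ Q   A^T ] [ x     ]   [-c ]
  [ A    0  ] [ lambda ] = [ b ]

Solving the linear system:
  x*      = (0.0909, -1.9091)
  lambda* = (1.2727)
  f(x*)   = -2.0455

x* = (0.0909, -1.9091), lambda* = (1.2727)


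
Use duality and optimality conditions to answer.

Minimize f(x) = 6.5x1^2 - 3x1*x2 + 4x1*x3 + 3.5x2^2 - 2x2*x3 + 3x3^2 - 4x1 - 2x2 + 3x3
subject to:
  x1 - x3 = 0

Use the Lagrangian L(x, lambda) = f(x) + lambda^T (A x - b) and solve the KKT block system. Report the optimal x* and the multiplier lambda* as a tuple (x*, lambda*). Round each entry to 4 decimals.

Form the Lagrangian:
  L(x, lambda) = (1/2) x^T Q x + c^T x + lambda^T (A x - b)
Stationarity (grad_x L = 0): Q x + c + A^T lambda = 0.
Primal feasibility: A x = b.

This gives the KKT block system:
  [ Q   A^T ] [ x     ]   [-c ]
  [ A    0  ] [ lambda ] = [ b ]

Solving the linear system:
  x*      = (0.1037, 0.3598, 0.1037)
  lambda* = (3.3171)
  f(x*)   = -0.4116

x* = (0.1037, 0.3598, 0.1037), lambda* = (3.3171)


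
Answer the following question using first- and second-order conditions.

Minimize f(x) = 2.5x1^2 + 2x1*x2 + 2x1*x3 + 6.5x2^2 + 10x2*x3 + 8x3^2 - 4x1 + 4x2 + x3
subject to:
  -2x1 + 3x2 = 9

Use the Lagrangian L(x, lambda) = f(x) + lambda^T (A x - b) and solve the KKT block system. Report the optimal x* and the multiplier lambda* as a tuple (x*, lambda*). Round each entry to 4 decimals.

Form the Lagrangian:
  L(x, lambda) = (1/2) x^T Q x + c^T x + lambda^T (A x - b)
Stationarity (grad_x L = 0): Q x + c + A^T lambda = 0.
Primal feasibility: A x = b.

This gives the KKT block system:
  [ Q   A^T ] [ x     ]   [-c ]
  [ A    0  ] [ lambda ] = [ b ]

Solving the linear system:
  x*      = (-1.5857, 1.9429, -1.0786)
  lambda* = (-5.1)
  f(x*)   = 29.4679

x* = (-1.5857, 1.9429, -1.0786), lambda* = (-5.1)


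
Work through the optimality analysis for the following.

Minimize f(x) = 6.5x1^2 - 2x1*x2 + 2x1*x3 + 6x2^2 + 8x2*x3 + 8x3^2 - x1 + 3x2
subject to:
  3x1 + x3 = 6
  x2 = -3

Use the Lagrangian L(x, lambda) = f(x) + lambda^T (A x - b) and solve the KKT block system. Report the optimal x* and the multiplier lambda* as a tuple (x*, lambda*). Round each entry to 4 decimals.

Form the Lagrangian:
  L(x, lambda) = (1/2) x^T Q x + c^T x + lambda^T (A x - b)
Stationarity (grad_x L = 0): Q x + c + A^T lambda = 0.
Primal feasibility: A x = b.

This gives the KKT block system:
  [ Q   A^T ] [ x     ]   [-c ]
  [ A    0  ] [ lambda ] = [ b ]

Solving the linear system:
  x*      = (1.3724, -3, 1.8828)
  lambda* = (-8.869, 20.6828)
  f(x*)   = 52.4448

x* = (1.3724, -3, 1.8828), lambda* = (-8.869, 20.6828)


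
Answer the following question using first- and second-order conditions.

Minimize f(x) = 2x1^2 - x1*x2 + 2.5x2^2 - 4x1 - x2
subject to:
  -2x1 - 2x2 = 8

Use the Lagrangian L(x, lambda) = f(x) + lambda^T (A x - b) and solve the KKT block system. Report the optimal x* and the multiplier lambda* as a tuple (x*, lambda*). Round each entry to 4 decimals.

Form the Lagrangian:
  L(x, lambda) = (1/2) x^T Q x + c^T x + lambda^T (A x - b)
Stationarity (grad_x L = 0): Q x + c + A^T lambda = 0.
Primal feasibility: A x = b.

This gives the KKT block system:
  [ Q   A^T ] [ x     ]   [-c ]
  [ A    0  ] [ lambda ] = [ b ]

Solving the linear system:
  x*      = (-1.9091, -2.0909)
  lambda* = (-4.7727)
  f(x*)   = 23.9545

x* = (-1.9091, -2.0909), lambda* = (-4.7727)


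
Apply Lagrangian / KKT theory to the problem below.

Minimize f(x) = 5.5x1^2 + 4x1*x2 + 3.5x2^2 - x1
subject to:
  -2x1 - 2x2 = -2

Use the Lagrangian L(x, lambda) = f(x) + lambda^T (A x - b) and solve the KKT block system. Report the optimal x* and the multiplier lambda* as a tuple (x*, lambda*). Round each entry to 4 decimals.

Form the Lagrangian:
  L(x, lambda) = (1/2) x^T Q x + c^T x + lambda^T (A x - b)
Stationarity (grad_x L = 0): Q x + c + A^T lambda = 0.
Primal feasibility: A x = b.

This gives the KKT block system:
  [ Q   A^T ] [ x     ]   [-c ]
  [ A    0  ] [ lambda ] = [ b ]

Solving the linear system:
  x*      = (0.4, 0.6)
  lambda* = (2.9)
  f(x*)   = 2.7

x* = (0.4, 0.6), lambda* = (2.9)


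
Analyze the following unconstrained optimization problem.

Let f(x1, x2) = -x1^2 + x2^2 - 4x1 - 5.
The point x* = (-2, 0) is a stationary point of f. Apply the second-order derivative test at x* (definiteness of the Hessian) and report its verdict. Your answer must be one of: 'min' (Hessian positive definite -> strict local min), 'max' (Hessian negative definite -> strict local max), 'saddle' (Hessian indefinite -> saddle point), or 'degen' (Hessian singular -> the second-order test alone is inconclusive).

Compute the Hessian H = grad^2 f:
  H = [[-2, 0], [0, 2]]
Verify stationarity: grad f(x*) = H x* + g = (0, 0).
Eigenvalues of H: -2, 2.
Eigenvalues have mixed signs, so H is indefinite -> x* is a saddle point.

saddle


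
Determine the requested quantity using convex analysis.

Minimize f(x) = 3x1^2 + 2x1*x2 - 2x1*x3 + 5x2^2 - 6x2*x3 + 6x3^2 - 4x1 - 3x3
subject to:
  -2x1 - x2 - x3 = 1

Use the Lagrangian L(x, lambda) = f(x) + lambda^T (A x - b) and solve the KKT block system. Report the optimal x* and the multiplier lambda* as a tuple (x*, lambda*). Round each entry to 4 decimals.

Form the Lagrangian:
  L(x, lambda) = (1/2) x^T Q x + c^T x + lambda^T (A x - b)
Stationarity (grad_x L = 0): Q x + c + A^T lambda = 0.
Primal feasibility: A x = b.

This gives the KKT block system:
  [ Q   A^T ] [ x     ]   [-c ]
  [ A    0  ] [ lambda ] = [ b ]

Solving the linear system:
  x*      = (-0.2205, -0.3583, -0.2008)
  lambda* = (-2.8189)
  f(x*)   = 2.1516

x* = (-0.2205, -0.3583, -0.2008), lambda* = (-2.8189)


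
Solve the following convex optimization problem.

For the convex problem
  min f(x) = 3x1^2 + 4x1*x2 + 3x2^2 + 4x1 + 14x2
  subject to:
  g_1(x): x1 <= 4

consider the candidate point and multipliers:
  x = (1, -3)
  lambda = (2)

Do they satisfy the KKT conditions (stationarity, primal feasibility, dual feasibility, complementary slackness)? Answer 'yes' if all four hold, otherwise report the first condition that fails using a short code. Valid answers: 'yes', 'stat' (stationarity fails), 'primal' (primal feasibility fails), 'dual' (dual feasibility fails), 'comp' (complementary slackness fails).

Gradient of f: grad f(x) = Q x + c = (-2, 0)
Constraint values g_i(x) = a_i^T x - b_i:
  g_1((1, -3)) = -3
Stationarity residual: grad f(x) + sum_i lambda_i a_i = (0, 0)
  -> stationarity OK
Primal feasibility (all g_i <= 0): OK
Dual feasibility (all lambda_i >= 0): OK
Complementary slackness (lambda_i * g_i(x) = 0 for all i): FAILS

Verdict: the first failing condition is complementary_slackness -> comp.

comp
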